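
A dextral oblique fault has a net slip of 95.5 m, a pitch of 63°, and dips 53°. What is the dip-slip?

85.1 m

dip-slip = net slip × sin(rake) = 95.5 m × sin(63°) = 85.1 m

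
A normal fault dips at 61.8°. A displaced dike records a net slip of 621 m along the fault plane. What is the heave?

heave = dip-slip × cos(dip) = 621 m × cos(61.8°) = 293 m

293 m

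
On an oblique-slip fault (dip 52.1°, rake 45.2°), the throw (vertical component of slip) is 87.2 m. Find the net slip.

dip-slip = throw / sin(dip) = 87.2 / sin(52.1°) = 110.5 m
net slip = dip-slip / sin(rake) = 110.5 / sin(45.2°) = 156 m

156 m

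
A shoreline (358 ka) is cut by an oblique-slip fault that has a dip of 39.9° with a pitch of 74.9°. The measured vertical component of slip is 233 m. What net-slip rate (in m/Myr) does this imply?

dip-slip = throw / sin(dip) = 233 / sin(39.9°) = 363.2 m
net slip = dip-slip / sin(rake) = 363.2 / sin(74.9°) = 376.2 m
rate = 376.2 m / 358 ka = 0.00105 m/yr = 1050 m/Myr

1050 m/Myr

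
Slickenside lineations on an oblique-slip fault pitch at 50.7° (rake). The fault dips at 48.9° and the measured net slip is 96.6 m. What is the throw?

dip-slip = net slip × sin(rake) = 96.6 m × sin(50.7°) = 74.75 m
throw = dip-slip × sin(dip) = 74.75 × sin(48.9°) = 56.3 m

56.3 m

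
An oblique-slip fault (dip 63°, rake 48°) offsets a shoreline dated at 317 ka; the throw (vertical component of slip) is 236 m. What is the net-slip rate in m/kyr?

dip-slip = throw / sin(dip) = 236 / sin(63°) = 264.9 m
net slip = dip-slip / sin(rake) = 264.9 / sin(48°) = 356.4 m
rate = 356.4 m / 317 ka = 0.00112 m/yr = 1.12 m/kyr

1.12 m/kyr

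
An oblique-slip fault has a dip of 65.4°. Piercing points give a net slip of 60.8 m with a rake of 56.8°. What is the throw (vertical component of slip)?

dip-slip = net slip × sin(rake) = 60.8 m × sin(56.8°) = 50.88 m
throw = dip-slip × sin(dip) = 50.88 × sin(65.4°) = 46.3 m

46.3 m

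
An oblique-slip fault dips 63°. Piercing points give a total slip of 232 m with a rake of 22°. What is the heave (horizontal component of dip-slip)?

dip-slip = net slip × sin(rake) = 232 m × sin(22°) = 86.91 m
heave = dip-slip × cos(dip) = 86.91 × cos(63°) = 39.5 m

39.5 m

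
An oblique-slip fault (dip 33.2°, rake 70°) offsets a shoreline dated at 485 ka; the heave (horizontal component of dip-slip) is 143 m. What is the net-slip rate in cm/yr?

dip-slip = heave / cos(dip) = 143 / cos(33.2°) = 170.9 m
net slip = dip-slip / sin(rake) = 170.9 / sin(70°) = 181.9 m
rate = 181.9 m / 485 ka = 0.000375 m/yr = 0.0375 cm/yr

0.0375 cm/yr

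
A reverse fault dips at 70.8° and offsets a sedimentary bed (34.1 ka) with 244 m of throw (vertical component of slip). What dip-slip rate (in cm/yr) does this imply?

0.758 cm/yr

dip-slip = throw / sin(dip) = 244 m / sin(70.8°) = 258.4 m
rate = 258.4 m / 34.1 ka = 0.00758 m/yr = 0.758 cm/yr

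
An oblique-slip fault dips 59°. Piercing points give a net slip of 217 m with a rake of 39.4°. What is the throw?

118 m

dip-slip = net slip × sin(rake) = 217 m × sin(39.4°) = 137.7 m
throw = dip-slip × sin(dip) = 137.7 × sin(59°) = 118 m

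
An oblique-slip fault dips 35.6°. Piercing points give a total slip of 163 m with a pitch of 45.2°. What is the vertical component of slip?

67.3 m

dip-slip = net slip × sin(rake) = 163 m × sin(45.2°) = 115.7 m
throw = dip-slip × sin(dip) = 115.7 × sin(35.6°) = 67.3 m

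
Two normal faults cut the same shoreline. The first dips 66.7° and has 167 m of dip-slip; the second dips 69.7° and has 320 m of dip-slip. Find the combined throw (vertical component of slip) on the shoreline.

throw_A = 167 × sin(66.7°) = 153.4 m
throw_B = 320 × sin(69.7°) = 300.1 m
total = 153.4 + 300.1 = 454 m

454 m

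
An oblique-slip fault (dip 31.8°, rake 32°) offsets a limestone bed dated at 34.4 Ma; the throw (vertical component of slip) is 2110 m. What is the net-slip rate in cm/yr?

0.0220 cm/yr

dip-slip = throw / sin(dip) = 2110 / sin(31.8°) = 4004 m
net slip = dip-slip / sin(rake) = 4004 / sin(32°) = 7556 m
rate = 7556 m / 34.4 Ma = 0.000220 m/yr = 0.0220 cm/yr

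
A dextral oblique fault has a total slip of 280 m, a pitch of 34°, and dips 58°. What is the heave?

dip-slip = net slip × sin(rake) = 280 m × sin(34°) = 156.6 m
heave = dip-slip × cos(dip) = 156.6 × cos(58°) = 83 m

83 m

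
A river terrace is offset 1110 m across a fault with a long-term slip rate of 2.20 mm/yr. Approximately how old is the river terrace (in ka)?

505 ka

age = offset / rate = 1110 m / (2.20 mm/yr) = 505000 yr = 505 ka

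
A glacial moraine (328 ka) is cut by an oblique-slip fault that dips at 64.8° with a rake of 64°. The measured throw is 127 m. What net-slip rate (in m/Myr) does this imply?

dip-slip = throw / sin(dip) = 127 / sin(64.8°) = 140.4 m
net slip = dip-slip / sin(rake) = 140.4 / sin(64°) = 156.2 m
rate = 156.2 m / 328 ka = 0.000476 m/yr = 476 m/Myr

476 m/Myr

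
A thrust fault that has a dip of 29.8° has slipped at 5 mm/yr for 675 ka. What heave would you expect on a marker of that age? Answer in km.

2.93 km

dip-slip = rate × time = 5 mm/yr × 675 ka = 3375 m
heave = dip-slip × cos(dip) = 3375 × cos(29.8°) = 2930 m = 2.93 km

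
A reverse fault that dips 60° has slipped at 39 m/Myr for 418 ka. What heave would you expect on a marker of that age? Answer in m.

dip-slip = rate × time = 39 m/Myr × 418 ka = 16.30 m
heave = dip-slip × cos(dip) = 16.30 × cos(60°) = 8.15 m

8.15 m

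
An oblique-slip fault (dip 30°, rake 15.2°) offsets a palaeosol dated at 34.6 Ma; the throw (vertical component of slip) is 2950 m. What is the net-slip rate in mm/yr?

dip-slip = throw / sin(dip) = 2950 / sin(30°) = 5900 m
net slip = dip-slip / sin(rake) = 5900 / sin(15.2°) = 22500 m
rate = 22500 m / 34.6 Ma = 0.000650 m/yr = 0.650 mm/yr

0.650 mm/yr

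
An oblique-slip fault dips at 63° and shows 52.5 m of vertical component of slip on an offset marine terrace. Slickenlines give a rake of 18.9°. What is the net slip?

dip-slip = throw / sin(dip) = 52.5 / sin(63°) = 58.92 m
net slip = dip-slip / sin(rake) = 58.92 / sin(18.9°) = 182 m

182 m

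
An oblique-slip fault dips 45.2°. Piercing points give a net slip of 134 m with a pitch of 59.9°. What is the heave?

81.7 m

dip-slip = net slip × sin(rake) = 134 m × sin(59.9°) = 115.9 m
heave = dip-slip × cos(dip) = 115.9 × cos(45.2°) = 81.7 m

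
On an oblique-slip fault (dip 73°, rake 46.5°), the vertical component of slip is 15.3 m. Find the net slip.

22.1 m

dip-slip = throw / sin(dip) = 15.3 / sin(73°) = 16 m
net slip = dip-slip / sin(rake) = 16 / sin(46.5°) = 22.1 m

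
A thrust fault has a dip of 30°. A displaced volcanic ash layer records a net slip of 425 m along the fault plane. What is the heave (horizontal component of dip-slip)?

368 m

heave = dip-slip × cos(dip) = 425 m × cos(30°) = 368 m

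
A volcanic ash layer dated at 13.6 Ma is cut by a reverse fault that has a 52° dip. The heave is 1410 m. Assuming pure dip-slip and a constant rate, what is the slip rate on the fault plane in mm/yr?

0.168 mm/yr

dip-slip = heave / cos(dip) = 1410 m / cos(52°) = 2290 m
rate = 2290 m / 13.6 Ma = 0.000168 m/yr = 0.168 mm/yr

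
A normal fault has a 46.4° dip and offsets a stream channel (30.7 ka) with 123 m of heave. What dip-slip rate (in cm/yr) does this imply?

0.581 cm/yr

dip-slip = heave / cos(dip) = 123 m / cos(46.4°) = 178.4 m
rate = 178.4 m / 30.7 ka = 0.00581 m/yr = 0.581 cm/yr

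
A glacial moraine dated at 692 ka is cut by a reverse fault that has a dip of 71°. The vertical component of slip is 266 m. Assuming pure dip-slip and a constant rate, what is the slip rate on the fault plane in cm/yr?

0.0407 cm/yr

dip-slip = throw / sin(dip) = 266 m / sin(71°) = 281.3 m
rate = 281.3 m / 692 ka = 0.000407 m/yr = 0.0407 cm/yr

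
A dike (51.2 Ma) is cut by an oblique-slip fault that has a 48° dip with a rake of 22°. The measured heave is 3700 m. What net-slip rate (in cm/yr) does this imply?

dip-slip = heave / cos(dip) = 3700 / cos(48°) = 5530 m
net slip = dip-slip / sin(rake) = 5530 / sin(22°) = 14760 m
rate = 14760 m / 51.2 Ma = 0.000288 m/yr = 0.0288 cm/yr

0.0288 cm/yr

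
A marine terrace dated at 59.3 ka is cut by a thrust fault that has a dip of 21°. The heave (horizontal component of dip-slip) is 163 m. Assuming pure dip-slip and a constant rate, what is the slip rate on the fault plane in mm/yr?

2.94 mm/yr

dip-slip = heave / cos(dip) = 163 m / cos(21°) = 174.6 m
rate = 174.6 m / 59.3 ka = 0.00294 m/yr = 2.94 mm/yr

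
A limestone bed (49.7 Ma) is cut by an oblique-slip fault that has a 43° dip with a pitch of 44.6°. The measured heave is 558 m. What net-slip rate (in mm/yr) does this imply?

dip-slip = heave / cos(dip) = 558 / cos(43°) = 763 m
net slip = dip-slip / sin(rake) = 763 / sin(44.6°) = 1087 m
rate = 1087 m / 49.7 Ma = 0.0000219 m/yr = 0.0219 mm/yr

0.0219 mm/yr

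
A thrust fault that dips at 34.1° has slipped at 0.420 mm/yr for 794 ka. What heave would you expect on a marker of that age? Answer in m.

dip-slip = rate × time = 0.420 mm/yr × 794 ka = 333.5 m
heave = dip-slip × cos(dip) = 333.5 × cos(34.1°) = 276 m

276 m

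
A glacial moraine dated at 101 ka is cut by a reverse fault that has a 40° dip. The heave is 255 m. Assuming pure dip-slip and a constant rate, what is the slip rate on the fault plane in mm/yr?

dip-slip = heave / cos(dip) = 255 m / cos(40°) = 332.9 m
rate = 332.9 m / 101 ka = 0.00330 m/yr = 3.30 mm/yr

3.30 mm/yr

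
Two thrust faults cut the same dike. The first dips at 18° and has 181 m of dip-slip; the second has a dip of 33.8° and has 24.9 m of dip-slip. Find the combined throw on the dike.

69.8 m

throw_A = 181 × sin(18°) = 55.93 m
throw_B = 24.9 × sin(33.8°) = 13.85 m
total = 55.93 + 13.85 = 69.8 m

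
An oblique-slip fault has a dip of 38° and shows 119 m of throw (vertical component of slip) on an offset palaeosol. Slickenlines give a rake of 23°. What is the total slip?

495 m

dip-slip = throw / sin(dip) = 119 / sin(38°) = 193.3 m
net slip = dip-slip / sin(rake) = 193.3 / sin(23°) = 495 m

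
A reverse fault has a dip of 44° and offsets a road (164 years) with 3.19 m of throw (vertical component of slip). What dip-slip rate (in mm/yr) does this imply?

28 mm/yr

dip-slip = throw / sin(dip) = 3.19 m / sin(44°) = 4.592 m
rate = 4.592 m / 164 years = 0.0280 m/yr = 28 mm/yr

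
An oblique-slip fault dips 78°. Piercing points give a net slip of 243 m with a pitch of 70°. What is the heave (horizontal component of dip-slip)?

dip-slip = net slip × sin(rake) = 243 m × sin(70°) = 228.3 m
heave = dip-slip × cos(dip) = 228.3 × cos(78°) = 47.5 m

47.5 m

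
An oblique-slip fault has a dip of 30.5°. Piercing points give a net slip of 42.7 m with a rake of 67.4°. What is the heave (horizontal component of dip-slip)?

dip-slip = net slip × sin(rake) = 42.7 m × sin(67.4°) = 39.42 m
heave = dip-slip × cos(dip) = 39.42 × cos(30.5°) = 34 m

34 m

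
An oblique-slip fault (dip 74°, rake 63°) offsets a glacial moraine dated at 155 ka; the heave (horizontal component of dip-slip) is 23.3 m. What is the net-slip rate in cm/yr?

0.0612 cm/yr

dip-slip = heave / cos(dip) = 23.3 / cos(74°) = 84.53 m
net slip = dip-slip / sin(rake) = 84.53 / sin(63°) = 94.87 m
rate = 94.87 m / 155 ka = 0.000612 m/yr = 0.0612 cm/yr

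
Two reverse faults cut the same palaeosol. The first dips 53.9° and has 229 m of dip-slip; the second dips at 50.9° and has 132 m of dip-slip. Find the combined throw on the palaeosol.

throw_A = 229 × sin(53.9°) = 185 m
throw_B = 132 × sin(50.9°) = 102.4 m
total = 185 + 102.4 = 287 m

287 m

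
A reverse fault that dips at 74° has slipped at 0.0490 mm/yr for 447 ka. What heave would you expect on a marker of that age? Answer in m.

6.04 m

dip-slip = rate × time = 0.0490 mm/yr × 447 ka = 21.90 m
heave = dip-slip × cos(dip) = 21.90 × cos(74°) = 6.04 m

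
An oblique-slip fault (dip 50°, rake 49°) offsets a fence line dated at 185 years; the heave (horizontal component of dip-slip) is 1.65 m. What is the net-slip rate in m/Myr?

18400 m/Myr

dip-slip = heave / cos(dip) = 1.65 / cos(50°) = 2.567 m
net slip = dip-slip / sin(rake) = 2.567 / sin(49°) = 3.401 m
rate = 3.401 m / 185 years = 0.0184 m/yr = 18400 m/Myr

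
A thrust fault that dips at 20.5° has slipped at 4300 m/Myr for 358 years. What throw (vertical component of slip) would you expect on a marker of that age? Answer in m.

0.539 m

dip-slip = rate × time = 4300 m/Myr × 358 years = 1.539 m
throw = dip-slip × sin(dip) = 1.539 × sin(20.5°) = 0.539 m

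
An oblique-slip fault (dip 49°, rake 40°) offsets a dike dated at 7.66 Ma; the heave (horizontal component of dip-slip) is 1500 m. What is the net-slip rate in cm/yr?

0.0464 cm/yr

dip-slip = heave / cos(dip) = 1500 / cos(49°) = 2286 m
net slip = dip-slip / sin(rake) = 2286 / sin(40°) = 3557 m
rate = 3557 m / 7.66 Ma = 0.000464 m/yr = 0.0464 cm/yr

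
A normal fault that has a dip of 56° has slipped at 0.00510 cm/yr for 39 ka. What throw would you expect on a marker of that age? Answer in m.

dip-slip = rate × time = 0.00510 cm/yr × 39 ka = 1.989 m
throw = dip-slip × sin(dip) = 1.989 × sin(56°) = 1.65 m

1.65 m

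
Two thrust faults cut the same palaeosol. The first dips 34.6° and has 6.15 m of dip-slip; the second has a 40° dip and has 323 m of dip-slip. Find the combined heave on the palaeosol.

252 m

heave_A = 6.15 × cos(34.6°) = 5.062 m
heave_B = 323 × cos(40°) = 247.4 m
total = 5.062 + 247.4 = 252 m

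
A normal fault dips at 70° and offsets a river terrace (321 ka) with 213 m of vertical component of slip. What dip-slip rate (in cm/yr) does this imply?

0.0706 cm/yr

dip-slip = throw / sin(dip) = 213 m / sin(70°) = 226.7 m
rate = 226.7 m / 321 ka = 0.000706 m/yr = 0.0706 cm/yr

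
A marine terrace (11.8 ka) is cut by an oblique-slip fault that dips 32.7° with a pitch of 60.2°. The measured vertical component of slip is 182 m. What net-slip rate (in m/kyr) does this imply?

dip-slip = throw / sin(dip) = 182 / sin(32.7°) = 336.9 m
net slip = dip-slip / sin(rake) = 336.9 / sin(60.2°) = 388.2 m
rate = 388.2 m / 11.8 ka = 0.0329 m/yr = 32.9 m/kyr

32.9 m/kyr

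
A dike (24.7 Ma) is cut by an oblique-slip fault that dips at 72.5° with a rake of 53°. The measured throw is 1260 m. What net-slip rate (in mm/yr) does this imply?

dip-slip = throw / sin(dip) = 1260 / sin(72.5°) = 1321 m
net slip = dip-slip / sin(rake) = 1321 / sin(53°) = 1654 m
rate = 1654 m / 24.7 Ma = 0.0000670 m/yr = 0.0670 mm/yr

0.0670 mm/yr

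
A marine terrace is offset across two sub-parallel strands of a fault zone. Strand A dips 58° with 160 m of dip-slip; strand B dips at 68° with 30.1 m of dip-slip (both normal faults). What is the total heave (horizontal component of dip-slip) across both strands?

96.1 m

heave_A = 160 × cos(58°) = 84.79 m
heave_B = 30.1 × cos(68°) = 11.28 m
total = 84.79 + 11.28 = 96.1 m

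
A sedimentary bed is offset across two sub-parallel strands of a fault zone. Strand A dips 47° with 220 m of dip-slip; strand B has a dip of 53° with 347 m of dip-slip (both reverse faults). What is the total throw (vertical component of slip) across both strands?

438 m

throw_A = 220 × sin(47°) = 160.9 m
throw_B = 347 × sin(53°) = 277.1 m
total = 160.9 + 277.1 = 438 m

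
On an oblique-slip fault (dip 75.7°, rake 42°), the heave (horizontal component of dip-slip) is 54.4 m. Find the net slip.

329 m

dip-slip = heave / cos(dip) = 54.4 / cos(75.7°) = 220.2 m
net slip = dip-slip / sin(rake) = 220.2 / sin(42°) = 329 m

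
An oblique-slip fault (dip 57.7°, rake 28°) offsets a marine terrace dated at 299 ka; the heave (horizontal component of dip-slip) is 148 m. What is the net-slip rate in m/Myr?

dip-slip = heave / cos(dip) = 148 / cos(57.7°) = 277 m
net slip = dip-slip / sin(rake) = 277 / sin(28°) = 590 m
rate = 590 m / 299 ka = 0.00197 m/yr = 1970 m/Myr

1970 m/Myr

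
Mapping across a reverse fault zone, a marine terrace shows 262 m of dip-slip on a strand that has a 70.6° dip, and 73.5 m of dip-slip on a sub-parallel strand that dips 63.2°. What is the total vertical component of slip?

throw_A = 262 × sin(70.6°) = 247.1 m
throw_B = 73.5 × sin(63.2°) = 65.61 m
total = 247.1 + 65.61 = 313 m

313 m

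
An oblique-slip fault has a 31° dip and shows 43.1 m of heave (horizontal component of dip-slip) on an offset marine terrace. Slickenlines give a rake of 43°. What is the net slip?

73.7 m

dip-slip = heave / cos(dip) = 43.1 / cos(31°) = 50.28 m
net slip = dip-slip / sin(rake) = 50.28 / sin(43°) = 73.7 m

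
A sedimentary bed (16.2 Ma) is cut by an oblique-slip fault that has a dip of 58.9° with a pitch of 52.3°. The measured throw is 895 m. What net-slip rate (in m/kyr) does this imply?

dip-slip = throw / sin(dip) = 895 / sin(58.9°) = 1045 m
net slip = dip-slip / sin(rake) = 1045 / sin(52.3°) = 1321 m
rate = 1321 m / 16.2 Ma = 0.0000815 m/yr = 0.0815 m/kyr

0.0815 m/kyr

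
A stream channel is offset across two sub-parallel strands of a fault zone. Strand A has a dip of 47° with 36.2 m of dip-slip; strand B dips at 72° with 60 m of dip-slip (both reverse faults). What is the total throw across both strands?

throw_A = 36.2 × sin(47°) = 26.48 m
throw_B = 60 × sin(72°) = 57.06 m
total = 26.48 + 57.06 = 83.5 m

83.5 m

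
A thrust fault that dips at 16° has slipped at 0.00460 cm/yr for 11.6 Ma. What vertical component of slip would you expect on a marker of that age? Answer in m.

dip-slip = rate × time = 0.00460 cm/yr × 11.6 Ma = 533.6 m
throw = dip-slip × sin(dip) = 533.6 × sin(16°) = 147 m

147 m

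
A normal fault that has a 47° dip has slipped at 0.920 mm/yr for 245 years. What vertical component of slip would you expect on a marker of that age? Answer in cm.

16.5 cm

dip-slip = rate × time = 0.920 mm/yr × 245 years = 0.2254 m
throw = dip-slip × sin(dip) = 0.2254 × sin(47°) = 0.165 m = 16.5 cm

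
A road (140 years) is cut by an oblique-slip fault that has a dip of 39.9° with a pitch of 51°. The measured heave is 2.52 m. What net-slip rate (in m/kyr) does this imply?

30.2 m/kyr

dip-slip = heave / cos(dip) = 2.52 / cos(39.9°) = 3.285 m
net slip = dip-slip / sin(rake) = 3.285 / sin(51°) = 4.227 m
rate = 4.227 m / 140 years = 0.0302 m/yr = 30.2 m/kyr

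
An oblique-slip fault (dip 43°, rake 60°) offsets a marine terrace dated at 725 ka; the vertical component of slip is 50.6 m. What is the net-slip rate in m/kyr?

dip-slip = throw / sin(dip) = 50.6 / sin(43°) = 74.19 m
net slip = dip-slip / sin(rake) = 74.19 / sin(60°) = 85.67 m
rate = 85.67 m / 725 ka = 0.000118 m/yr = 0.118 m/kyr

0.118 m/kyr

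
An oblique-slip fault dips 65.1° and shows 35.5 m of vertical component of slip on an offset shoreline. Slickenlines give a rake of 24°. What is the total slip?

96.2 m

dip-slip = throw / sin(dip) = 35.5 / sin(65.1°) = 39.14 m
net slip = dip-slip / sin(rake) = 39.14 / sin(24°) = 96.2 m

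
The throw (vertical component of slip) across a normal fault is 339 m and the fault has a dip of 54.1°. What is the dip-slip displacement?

418 m

dip-slip = throw / sin(dip) = 339 / sin(54.1°) = 418 m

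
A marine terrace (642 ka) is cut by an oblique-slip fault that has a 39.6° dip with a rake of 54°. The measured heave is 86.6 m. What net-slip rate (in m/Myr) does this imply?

dip-slip = heave / cos(dip) = 86.6 / cos(39.6°) = 112.4 m
net slip = dip-slip / sin(rake) = 112.4 / sin(54°) = 138.9 m
rate = 138.9 m / 642 ka = 0.000216 m/yr = 216 m/Myr

216 m/Myr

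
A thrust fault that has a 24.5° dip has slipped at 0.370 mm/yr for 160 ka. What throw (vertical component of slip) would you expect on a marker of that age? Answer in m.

dip-slip = rate × time = 0.370 mm/yr × 160 ka = 59.20 m
throw = dip-slip × sin(dip) = 59.20 × sin(24.5°) = 24.5 m

24.5 m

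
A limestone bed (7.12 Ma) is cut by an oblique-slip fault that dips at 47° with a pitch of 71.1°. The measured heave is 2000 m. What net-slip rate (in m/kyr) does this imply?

0.435 m/kyr

dip-slip = heave / cos(dip) = 2000 / cos(47°) = 2933 m
net slip = dip-slip / sin(rake) = 2933 / sin(71.1°) = 3100 m
rate = 3100 m / 7.12 Ma = 0.000435 m/yr = 0.435 m/kyr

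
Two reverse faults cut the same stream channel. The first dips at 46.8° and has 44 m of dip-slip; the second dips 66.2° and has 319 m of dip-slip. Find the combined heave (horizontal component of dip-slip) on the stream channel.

heave_A = 44 × cos(46.8°) = 30.12 m
heave_B = 319 × cos(66.2°) = 128.7 m
total = 30.12 + 128.7 = 159 m

159 m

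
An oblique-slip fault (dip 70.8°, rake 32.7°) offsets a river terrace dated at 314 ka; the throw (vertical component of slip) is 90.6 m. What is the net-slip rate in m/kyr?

0.566 m/kyr

dip-slip = throw / sin(dip) = 90.6 / sin(70.8°) = 95.94 m
net slip = dip-slip / sin(rake) = 95.94 / sin(32.7°) = 177.6 m
rate = 177.6 m / 314 ka = 0.000566 m/yr = 0.566 m/kyr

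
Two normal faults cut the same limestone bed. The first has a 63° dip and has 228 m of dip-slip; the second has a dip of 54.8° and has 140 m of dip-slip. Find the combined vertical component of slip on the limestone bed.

318 m

throw_A = 228 × sin(63°) = 203.1 m
throw_B = 140 × sin(54.8°) = 114.4 m
total = 203.1 + 114.4 = 318 m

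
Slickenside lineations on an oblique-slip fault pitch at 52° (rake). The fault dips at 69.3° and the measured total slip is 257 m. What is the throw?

189 m

dip-slip = net slip × sin(rake) = 257 m × sin(52°) = 202.5 m
throw = dip-slip × sin(dip) = 202.5 × sin(69.3°) = 189 m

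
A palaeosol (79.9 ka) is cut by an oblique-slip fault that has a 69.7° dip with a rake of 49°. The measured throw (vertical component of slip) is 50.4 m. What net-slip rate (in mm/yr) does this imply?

dip-slip = throw / sin(dip) = 50.4 / sin(69.7°) = 53.74 m
net slip = dip-slip / sin(rake) = 53.74 / sin(49°) = 71.20 m
rate = 71.20 m / 79.9 ka = 0.000891 m/yr = 0.891 mm/yr

0.891 mm/yr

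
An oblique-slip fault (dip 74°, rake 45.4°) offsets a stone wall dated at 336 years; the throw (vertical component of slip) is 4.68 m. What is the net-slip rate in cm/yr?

dip-slip = throw / sin(dip) = 4.68 / sin(74°) = 4.869 m
net slip = dip-slip / sin(rake) = 4.869 / sin(45.4°) = 6.838 m
rate = 6.838 m / 336 years = 0.0204 m/yr = 2.04 cm/yr

2.04 cm/yr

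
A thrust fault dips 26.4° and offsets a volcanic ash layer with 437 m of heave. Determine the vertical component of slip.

throw = heave × tan(dip) = 437 × tan(26.4°) = 217 m

217 m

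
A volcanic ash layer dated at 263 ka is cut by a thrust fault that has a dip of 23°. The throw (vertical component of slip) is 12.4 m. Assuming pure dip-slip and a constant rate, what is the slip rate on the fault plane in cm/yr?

0.0121 cm/yr

dip-slip = throw / sin(dip) = 12.4 m / sin(23°) = 31.74 m
rate = 31.74 m / 263 ka = 0.000121 m/yr = 0.0121 cm/yr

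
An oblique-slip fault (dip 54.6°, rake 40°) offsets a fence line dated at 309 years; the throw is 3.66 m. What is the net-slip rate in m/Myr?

22600 m/Myr

dip-slip = throw / sin(dip) = 3.66 / sin(54.6°) = 4.490 m
net slip = dip-slip / sin(rake) = 4.490 / sin(40°) = 6.985 m
rate = 6.985 m / 309 years = 0.0226 m/yr = 22600 m/Myr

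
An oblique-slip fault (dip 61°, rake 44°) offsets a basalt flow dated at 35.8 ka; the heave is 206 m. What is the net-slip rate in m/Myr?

dip-slip = heave / cos(dip) = 206 / cos(61°) = 424.9 m
net slip = dip-slip / sin(rake) = 424.9 / sin(44°) = 611.7 m
rate = 611.7 m / 35.8 ka = 0.0171 m/yr = 17100 m/Myr

17100 m/Myr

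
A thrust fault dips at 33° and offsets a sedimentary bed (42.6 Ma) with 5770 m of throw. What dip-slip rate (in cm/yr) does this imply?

0.0249 cm/yr

dip-slip = throw / sin(dip) = 5770 m / sin(33°) = 10590 m
rate = 10590 m / 42.6 Ma = 0.000249 m/yr = 0.0249 cm/yr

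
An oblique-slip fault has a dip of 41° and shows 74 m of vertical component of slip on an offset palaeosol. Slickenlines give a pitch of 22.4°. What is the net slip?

296 m

dip-slip = throw / sin(dip) = 74 / sin(41°) = 112.8 m
net slip = dip-slip / sin(rake) = 112.8 / sin(22.4°) = 296 m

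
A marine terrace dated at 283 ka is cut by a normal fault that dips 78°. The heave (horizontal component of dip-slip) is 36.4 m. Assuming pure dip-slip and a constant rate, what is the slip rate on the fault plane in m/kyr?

dip-slip = heave / cos(dip) = 36.4 m / cos(78°) = 175.1 m
rate = 175.1 m / 283 ka = 0.000619 m/yr = 0.619 m/kyr

0.619 m/kyr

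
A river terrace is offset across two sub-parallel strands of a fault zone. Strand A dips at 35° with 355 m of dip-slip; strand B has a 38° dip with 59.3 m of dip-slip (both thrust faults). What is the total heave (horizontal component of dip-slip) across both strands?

338 m

heave_A = 355 × cos(35°) = 290.8 m
heave_B = 59.3 × cos(38°) = 46.73 m
total = 290.8 + 46.73 = 338 m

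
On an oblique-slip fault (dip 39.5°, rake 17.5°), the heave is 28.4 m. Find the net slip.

dip-slip = heave / cos(dip) = 28.4 / cos(39.5°) = 36.81 m
net slip = dip-slip / sin(rake) = 36.81 / sin(17.5°) = 122 m

122 m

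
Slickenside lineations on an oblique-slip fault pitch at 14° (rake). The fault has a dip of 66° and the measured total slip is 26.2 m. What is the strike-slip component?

strike-slip = net slip × cos(rake) = 26.2 m × cos(14°) = 25.4 m

25.4 m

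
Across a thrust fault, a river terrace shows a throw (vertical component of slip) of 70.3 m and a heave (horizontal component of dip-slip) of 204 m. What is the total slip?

216 m

net slip = √(throw² + heave²) = √(70.3² + 204²) = 216 m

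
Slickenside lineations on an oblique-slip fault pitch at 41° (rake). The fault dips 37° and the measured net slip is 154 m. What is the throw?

60.8 m

dip-slip = net slip × sin(rake) = 154 m × sin(41°) = 101 m
throw = dip-slip × sin(dip) = 101 × sin(37°) = 60.8 m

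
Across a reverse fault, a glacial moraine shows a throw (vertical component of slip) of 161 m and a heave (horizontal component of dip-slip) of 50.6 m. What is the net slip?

169 m

net slip = √(throw² + heave²) = √(161² + 50.6²) = 169 m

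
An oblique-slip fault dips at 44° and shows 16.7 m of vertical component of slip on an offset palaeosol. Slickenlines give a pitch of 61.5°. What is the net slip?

dip-slip = throw / sin(dip) = 16.7 / sin(44°) = 24.04 m
net slip = dip-slip / sin(rake) = 24.04 / sin(61.5°) = 27.4 m

27.4 m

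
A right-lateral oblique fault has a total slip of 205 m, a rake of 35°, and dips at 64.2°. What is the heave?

51.2 m

dip-slip = net slip × sin(rake) = 205 m × sin(35°) = 117.6 m
heave = dip-slip × cos(dip) = 117.6 × cos(64.2°) = 51.2 m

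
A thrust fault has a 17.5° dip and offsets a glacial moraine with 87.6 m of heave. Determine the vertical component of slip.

throw = heave × tan(dip) = 87.6 × tan(17.5°) = 27.6 m

27.6 m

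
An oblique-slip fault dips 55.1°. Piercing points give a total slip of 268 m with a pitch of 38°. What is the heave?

dip-slip = net slip × sin(rake) = 268 m × sin(38°) = 165 m
heave = dip-slip × cos(dip) = 165 × cos(55.1°) = 94.4 m

94.4 m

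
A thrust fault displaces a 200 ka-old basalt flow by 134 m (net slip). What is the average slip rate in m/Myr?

rate = 134 m / 200 ka = 0.000670 m/yr = 670 m/Myr

670 m/Myr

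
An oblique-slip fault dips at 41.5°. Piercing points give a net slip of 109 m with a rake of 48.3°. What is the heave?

dip-slip = net slip × sin(rake) = 109 m × sin(48.3°) = 81.38 m
heave = dip-slip × cos(dip) = 81.38 × cos(41.5°) = 61 m

61 m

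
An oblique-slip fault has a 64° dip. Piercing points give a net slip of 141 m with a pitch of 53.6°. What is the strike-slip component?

strike-slip = net slip × cos(rake) = 141 m × cos(53.6°) = 83.7 m

83.7 m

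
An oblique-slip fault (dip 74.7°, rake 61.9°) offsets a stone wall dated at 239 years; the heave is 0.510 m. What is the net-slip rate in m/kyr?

9.17 m/kyr

dip-slip = heave / cos(dip) = 0.510 / cos(74.7°) = 1.933 m
net slip = dip-slip / sin(rake) = 1.933 / sin(61.9°) = 2.191 m
rate = 2.191 m / 239 years = 0.00917 m/yr = 9.17 m/kyr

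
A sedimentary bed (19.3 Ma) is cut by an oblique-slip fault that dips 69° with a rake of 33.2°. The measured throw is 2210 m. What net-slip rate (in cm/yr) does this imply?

0.0224 cm/yr

dip-slip = throw / sin(dip) = 2210 / sin(69°) = 2367 m
net slip = dip-slip / sin(rake) = 2367 / sin(33.2°) = 4323 m
rate = 4323 m / 19.3 Ma = 0.000224 m/yr = 0.0224 cm/yr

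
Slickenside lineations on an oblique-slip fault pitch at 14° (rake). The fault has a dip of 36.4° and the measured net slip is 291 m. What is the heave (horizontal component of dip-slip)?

56.7 m

dip-slip = net slip × sin(rake) = 291 m × sin(14°) = 70.40 m
heave = dip-slip × cos(dip) = 70.40 × cos(36.4°) = 56.7 m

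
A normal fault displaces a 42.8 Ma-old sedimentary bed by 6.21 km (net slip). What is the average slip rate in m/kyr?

0.145 m/kyr

rate = 6.21 km / 42.8 Ma = 0.000145 m/yr = 0.145 m/kyr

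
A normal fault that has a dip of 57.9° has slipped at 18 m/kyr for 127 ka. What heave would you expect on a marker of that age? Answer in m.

dip-slip = rate × time = 18 m/kyr × 127 ka = 2286 m
heave = dip-slip × cos(dip) = 2286 × cos(57.9°) = 1210 m

1210 m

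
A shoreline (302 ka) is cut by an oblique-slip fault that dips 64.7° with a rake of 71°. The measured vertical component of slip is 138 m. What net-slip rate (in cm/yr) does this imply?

0.0535 cm/yr

dip-slip = throw / sin(dip) = 138 / sin(64.7°) = 152.6 m
net slip = dip-slip / sin(rake) = 152.6 / sin(71°) = 161.4 m
rate = 161.4 m / 302 ka = 0.000535 m/yr = 0.0535 cm/yr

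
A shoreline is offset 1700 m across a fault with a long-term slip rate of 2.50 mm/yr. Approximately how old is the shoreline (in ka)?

age = offset / rate = 1700 m / (2.50 mm/yr) = 680000 yr = 680 ka

680 ka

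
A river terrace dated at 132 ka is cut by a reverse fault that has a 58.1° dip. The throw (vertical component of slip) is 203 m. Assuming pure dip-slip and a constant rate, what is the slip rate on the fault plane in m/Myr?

1810 m/Myr

dip-slip = throw / sin(dip) = 203 m / sin(58.1°) = 239.1 m
rate = 239.1 m / 132 ka = 0.00181 m/yr = 1810 m/Myr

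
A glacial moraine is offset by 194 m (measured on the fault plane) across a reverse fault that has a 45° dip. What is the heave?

heave = dip-slip × cos(dip) = 194 m × cos(45°) = 137 m

137 m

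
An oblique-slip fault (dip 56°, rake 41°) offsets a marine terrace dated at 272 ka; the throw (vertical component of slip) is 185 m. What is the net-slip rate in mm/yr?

dip-slip = throw / sin(dip) = 185 / sin(56°) = 223.2 m
net slip = dip-slip / sin(rake) = 223.2 / sin(41°) = 340.1 m
rate = 340.1 m / 272 ka = 0.00125 m/yr = 1.25 mm/yr

1.25 mm/yr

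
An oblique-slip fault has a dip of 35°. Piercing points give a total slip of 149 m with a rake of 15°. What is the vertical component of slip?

22.1 m

dip-slip = net slip × sin(rake) = 149 m × sin(15°) = 38.56 m
throw = dip-slip × sin(dip) = 38.56 × sin(35°) = 22.1 m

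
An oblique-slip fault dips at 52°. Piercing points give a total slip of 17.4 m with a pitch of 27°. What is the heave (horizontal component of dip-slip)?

dip-slip = net slip × sin(rake) = 17.4 m × sin(27°) = 7.899 m
heave = dip-slip × cos(dip) = 7.899 × cos(52°) = 4.86 m

4.86 m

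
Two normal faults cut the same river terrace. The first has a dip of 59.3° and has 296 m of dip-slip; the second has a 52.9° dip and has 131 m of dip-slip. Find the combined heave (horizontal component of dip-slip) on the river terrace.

230 m

heave_A = 296 × cos(59.3°) = 151.1 m
heave_B = 131 × cos(52.9°) = 79.02 m
total = 151.1 + 79.02 = 230 m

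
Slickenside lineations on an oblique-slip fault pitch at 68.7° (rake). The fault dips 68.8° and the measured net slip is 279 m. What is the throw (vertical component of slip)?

242 m

dip-slip = net slip × sin(rake) = 279 m × sin(68.7°) = 259.9 m
throw = dip-slip × sin(dip) = 259.9 × sin(68.8°) = 242 m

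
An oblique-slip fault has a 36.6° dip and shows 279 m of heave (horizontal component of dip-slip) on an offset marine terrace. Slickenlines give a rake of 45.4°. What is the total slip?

488 m

dip-slip = heave / cos(dip) = 279 / cos(36.6°) = 347.5 m
net slip = dip-slip / sin(rake) = 347.5 / sin(45.4°) = 488 m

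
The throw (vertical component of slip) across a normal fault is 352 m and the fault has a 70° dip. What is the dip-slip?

dip-slip = throw / sin(dip) = 352 / sin(70°) = 375 m

375 m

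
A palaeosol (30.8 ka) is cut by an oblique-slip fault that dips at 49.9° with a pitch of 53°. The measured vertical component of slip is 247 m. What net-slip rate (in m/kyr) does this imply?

13.1 m/kyr

dip-slip = throw / sin(dip) = 247 / sin(49.9°) = 322.9 m
net slip = dip-slip / sin(rake) = 322.9 / sin(53°) = 404.3 m
rate = 404.3 m / 30.8 ka = 0.0131 m/yr = 13.1 m/kyr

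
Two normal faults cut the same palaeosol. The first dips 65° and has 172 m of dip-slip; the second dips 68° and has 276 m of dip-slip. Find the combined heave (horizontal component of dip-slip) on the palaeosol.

176 m

heave_A = 172 × cos(65°) = 72.69 m
heave_B = 276 × cos(68°) = 103.4 m
total = 72.69 + 103.4 = 176 m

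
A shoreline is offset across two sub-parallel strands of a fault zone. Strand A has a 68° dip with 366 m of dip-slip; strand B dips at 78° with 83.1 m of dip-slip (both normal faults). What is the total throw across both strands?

421 m

throw_A = 366 × sin(68°) = 339.3 m
throw_B = 83.1 × sin(78°) = 81.28 m
total = 339.3 + 81.28 = 421 m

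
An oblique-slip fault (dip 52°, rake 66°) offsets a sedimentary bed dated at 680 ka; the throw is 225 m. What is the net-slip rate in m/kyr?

dip-slip = throw / sin(dip) = 225 / sin(52°) = 285.5 m
net slip = dip-slip / sin(rake) = 285.5 / sin(66°) = 312.6 m
rate = 312.6 m / 680 ka = 0.000460 m/yr = 0.460 m/kyr

0.460 m/kyr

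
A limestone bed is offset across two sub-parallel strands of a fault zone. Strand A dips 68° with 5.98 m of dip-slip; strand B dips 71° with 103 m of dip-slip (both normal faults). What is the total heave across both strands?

heave_A = 5.98 × cos(68°) = 2.240 m
heave_B = 103 × cos(71°) = 33.53 m
total = 2.240 + 33.53 = 35.8 m

35.8 m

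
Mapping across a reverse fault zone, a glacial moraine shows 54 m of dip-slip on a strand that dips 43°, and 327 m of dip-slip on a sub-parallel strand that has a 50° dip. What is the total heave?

heave_A = 54 × cos(43°) = 39.49 m
heave_B = 327 × cos(50°) = 210.2 m
total = 39.49 + 210.2 = 250 m

250 m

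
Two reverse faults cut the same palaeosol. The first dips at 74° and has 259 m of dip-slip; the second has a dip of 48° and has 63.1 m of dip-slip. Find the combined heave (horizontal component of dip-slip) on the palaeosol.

heave_A = 259 × cos(74°) = 71.39 m
heave_B = 63.1 × cos(48°) = 42.22 m
total = 71.39 + 42.22 = 114 m

114 m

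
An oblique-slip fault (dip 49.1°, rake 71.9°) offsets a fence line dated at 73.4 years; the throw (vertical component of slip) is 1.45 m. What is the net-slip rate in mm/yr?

27.5 mm/yr

dip-slip = throw / sin(dip) = 1.45 / sin(49.1°) = 1.918 m
net slip = dip-slip / sin(rake) = 1.918 / sin(71.9°) = 2.018 m
rate = 2.018 m / 73.4 years = 0.0275 m/yr = 27.5 mm/yr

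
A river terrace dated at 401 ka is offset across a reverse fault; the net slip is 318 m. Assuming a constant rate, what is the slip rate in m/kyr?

rate = 318 m / 401 ka = 0.000793 m/yr = 0.793 m/kyr

0.793 m/kyr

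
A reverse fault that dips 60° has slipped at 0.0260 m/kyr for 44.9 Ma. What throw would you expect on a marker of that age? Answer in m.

dip-slip = rate × time = 0.0260 m/kyr × 44.9 Ma = 1167 m
throw = dip-slip × sin(dip) = 1167 × sin(60°) = 1010 m

1010 m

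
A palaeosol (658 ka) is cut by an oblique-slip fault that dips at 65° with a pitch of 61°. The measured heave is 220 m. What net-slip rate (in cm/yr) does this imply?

0.0905 cm/yr

dip-slip = heave / cos(dip) = 220 / cos(65°) = 520.6 m
net slip = dip-slip / sin(rake) = 520.6 / sin(61°) = 595.2 m
rate = 595.2 m / 658 ka = 0.000905 m/yr = 0.0905 cm/yr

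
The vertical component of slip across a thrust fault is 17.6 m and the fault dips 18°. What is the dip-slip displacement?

dip-slip = throw / sin(dip) = 17.6 / sin(18°) = 57 m

57 m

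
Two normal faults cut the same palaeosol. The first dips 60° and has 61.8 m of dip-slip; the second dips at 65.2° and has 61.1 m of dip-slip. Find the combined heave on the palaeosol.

heave_A = 61.8 × cos(60°) = 30.90 m
heave_B = 61.1 × cos(65.2°) = 25.63 m
total = 30.90 + 25.63 = 56.5 m

56.5 m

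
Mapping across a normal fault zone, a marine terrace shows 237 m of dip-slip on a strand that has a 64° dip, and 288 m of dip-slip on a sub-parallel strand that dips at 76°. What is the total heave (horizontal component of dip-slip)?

heave_A = 237 × cos(64°) = 103.9 m
heave_B = 288 × cos(76°) = 69.67 m
total = 103.9 + 69.67 = 174 m

174 m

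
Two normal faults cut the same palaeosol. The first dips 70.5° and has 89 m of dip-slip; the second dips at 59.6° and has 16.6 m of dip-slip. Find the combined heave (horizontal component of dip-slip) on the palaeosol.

heave_A = 89 × cos(70.5°) = 29.71 m
heave_B = 16.6 × cos(59.6°) = 8.400 m
total = 29.71 + 8.400 = 38.1 m

38.1 m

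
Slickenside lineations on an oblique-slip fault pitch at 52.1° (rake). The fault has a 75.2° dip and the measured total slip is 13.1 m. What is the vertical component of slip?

9.99 m

dip-slip = net slip × sin(rake) = 13.1 m × sin(52.1°) = 10.34 m
throw = dip-slip × sin(dip) = 10.34 × sin(75.2°) = 9.99 m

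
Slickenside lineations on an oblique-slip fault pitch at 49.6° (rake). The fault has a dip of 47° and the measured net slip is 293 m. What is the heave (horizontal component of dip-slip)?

152 m

dip-slip = net slip × sin(rake) = 293 m × sin(49.6°) = 223.1 m
heave = dip-slip × cos(dip) = 223.1 × cos(47°) = 152 m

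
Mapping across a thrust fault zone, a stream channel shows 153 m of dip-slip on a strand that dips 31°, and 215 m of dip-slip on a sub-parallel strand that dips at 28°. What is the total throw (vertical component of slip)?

throw_A = 153 × sin(31°) = 78.80 m
throw_B = 215 × sin(28°) = 100.9 m
total = 78.80 + 100.9 = 180 m

180 m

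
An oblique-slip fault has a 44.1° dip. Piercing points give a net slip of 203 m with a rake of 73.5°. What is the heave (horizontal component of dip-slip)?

dip-slip = net slip × sin(rake) = 203 m × sin(73.5°) = 194.6 m
heave = dip-slip × cos(dip) = 194.6 × cos(44.1°) = 140 m

140 m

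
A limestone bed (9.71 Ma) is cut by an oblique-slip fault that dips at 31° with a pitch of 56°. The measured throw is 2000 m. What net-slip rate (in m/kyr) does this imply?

0.482 m/kyr

dip-slip = throw / sin(dip) = 2000 / sin(31°) = 3883 m
net slip = dip-slip / sin(rake) = 3883 / sin(56°) = 4684 m
rate = 4684 m / 9.71 Ma = 0.000482 m/yr = 0.482 m/kyr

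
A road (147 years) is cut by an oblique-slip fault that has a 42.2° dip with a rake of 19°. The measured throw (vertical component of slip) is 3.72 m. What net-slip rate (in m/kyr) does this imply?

dip-slip = throw / sin(dip) = 3.72 / sin(42.2°) = 5.538 m
net slip = dip-slip / sin(rake) = 5.538 / sin(19°) = 17.01 m
rate = 17.01 m / 147 years = 0.116 m/yr = 116 m/kyr

116 m/kyr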